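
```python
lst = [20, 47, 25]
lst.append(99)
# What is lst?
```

[20, 47, 25, 99]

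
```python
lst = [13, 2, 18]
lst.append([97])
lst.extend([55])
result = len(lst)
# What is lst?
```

After line 1: lst = [13, 2, 18]
After line 2 (append adds [97] as single element): lst = [13, 2, 18, [97]]
After line 3 (extend unpacks [55], adds 55): lst = [13, 2, 18, [97], 55]
After line 4: result = len(lst) = 5

[13, 2, 18, [97], 55]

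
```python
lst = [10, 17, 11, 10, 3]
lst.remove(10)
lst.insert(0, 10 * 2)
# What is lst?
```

After line 1: lst = [10, 17, 11, 10, 3]
After line 2 (remove first 10): lst = [17, 11, 10, 3]
After line 3 (insert 20 at index 0): lst = [20, 17, 11, 10, 3]

[20, 17, 11, 10, 3]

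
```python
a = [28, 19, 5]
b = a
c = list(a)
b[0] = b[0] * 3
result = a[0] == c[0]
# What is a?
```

After line 1: a = [28, 19, 5]
After line 2 (b = a, alias): a = [28, 19, 5], b = [28, 19, 5]
After line 3 (c = list(a) is a copy, new object): c = [28, 19, 5]
After line 4 (b[0] = 28 * 3 = 84; mutates shared a/b): a = b = [84, 19, 5], c = [28, 19, 5]
After line 5 (a[0] = 84, c[0] = 28; result = False)

[84, 19, 5]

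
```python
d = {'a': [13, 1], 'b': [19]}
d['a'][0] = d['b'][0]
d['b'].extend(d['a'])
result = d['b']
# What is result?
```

After line 1: d = {'a': [13, 1], 'b': [19]}
After line 2 (a[0] = b[0] = 19): d = {'a': [19, 1], 'b': [19]}
After line 3 (b.extend(a) appends [19, 1]): d = {'a': [19, 1], 'b': [19, 19, 1]}
After line 4: result = d['b'] = [19, 19, 1]

[19, 19, 1]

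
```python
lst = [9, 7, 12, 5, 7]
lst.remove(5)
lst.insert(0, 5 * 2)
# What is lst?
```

After line 1: lst = [9, 7, 12, 5, 7]
After line 2 (remove first 5): lst = [9, 7, 12, 7]
After line 3 (insert 10 at index 0): lst = [10, 9, 7, 12, 7]

[10, 9, 7, 12, 7]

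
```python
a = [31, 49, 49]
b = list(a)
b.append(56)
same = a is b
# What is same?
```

After line 1: a = [31, 49, 49]
After line 2 (b = list(a) is a shallow copy, new object): a = [31, 49, 49], b = [31, 49, 49]
After line 3 (append only mutates b): a = [31, 49, 49], b = [31, 49, 49, 56]
After line 4 (same = a is b; different objects -> False): same = False

False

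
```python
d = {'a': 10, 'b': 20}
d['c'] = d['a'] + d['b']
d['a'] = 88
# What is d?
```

After line 1: d = {'a': 10, 'b': 20}
After line 2 (d['c'] = 10 + 20): d = {'a': 10, 'b': 20, 'c': 30}
After line 3: d = {'a': 88, 'b': 20, 'c': 30}

{'a': 88, 'b': 20, 'c': 30}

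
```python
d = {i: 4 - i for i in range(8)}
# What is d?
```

{0: 4, 1: 3, 2: 2, 3: 1, 4: 0, 5: -1, 6: -2, 7: -3}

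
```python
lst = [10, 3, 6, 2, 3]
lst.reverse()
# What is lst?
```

[3, 2, 6, 3, 10]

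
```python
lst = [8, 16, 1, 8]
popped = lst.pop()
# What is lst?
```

[8, 16, 1]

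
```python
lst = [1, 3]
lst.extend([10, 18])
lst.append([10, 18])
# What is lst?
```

After line 1: lst = [1, 3]
After line 2 (extend unpacks [10, 18]): lst = [1, 3, 10, 18]
After line 3 (append adds [10, 18] as single element): lst = [1, 3, 10, 18, [10, 18]]

[1, 3, 10, 18, [10, 18]]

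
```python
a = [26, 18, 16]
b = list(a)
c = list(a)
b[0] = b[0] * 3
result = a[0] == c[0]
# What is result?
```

After line 1: a = [26, 18, 16]
After line 2 (b = list(a), copy): a = [26, 18, 16], b = [26, 18, 16]
After line 3 (c = list(a) is a copy, new object): c = [26, 18, 16]
After line 4 (b[0] = 26 * 3 = 78; only b mutates (copy)): a = [26, 18, 16], b = [78, 18, 16], c = [26, 18, 16]
After line 5 (a[0] = 26, c[0] = 26; result = True)

True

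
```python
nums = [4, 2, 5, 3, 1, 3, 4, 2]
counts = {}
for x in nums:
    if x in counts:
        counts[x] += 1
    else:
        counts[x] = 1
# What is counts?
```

Initial: counts = {}, nums = [4, 2, 5, 3, 1, 3, 4, 2]
See 4: counts = {4: 1}
See 2: counts = {4: 1, 2: 1}
See 5: counts = {4: 1, 2: 1, 5: 1}
See 3: counts = {4: 1, 2: 1, 5: 1, 3: 1}
See 1: counts = {4: 1, 2: 1, 5: 1, 3: 1, 1: 1}
See 3: counts = {4: 1, 2: 1, 5: 1, 3: 2, 1: 1}
See 4: counts = {4: 2, 2: 1, 5: 1, 3: 2, 1: 1}
See 2: counts = {4: 2, 2: 2, 5: 1, 3: 2, 1: 1}

{4: 2, 2: 2, 5: 1, 3: 2, 1: 1}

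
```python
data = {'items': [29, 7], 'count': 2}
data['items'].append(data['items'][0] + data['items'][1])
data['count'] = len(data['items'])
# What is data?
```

After line 1: data = {'items': [29, 7], 'count': 2}
After line 2 (append 29 + 7 = 36): data = {'items': [29, 7, 36], 'count': 2}
After line 3 (count = len(items) = 3): data = {'items': [29, 7, 36], 'count': 3}

{'items': [29, 7, 36], 'count': 3}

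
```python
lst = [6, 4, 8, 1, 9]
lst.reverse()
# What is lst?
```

[9, 1, 8, 4, 6]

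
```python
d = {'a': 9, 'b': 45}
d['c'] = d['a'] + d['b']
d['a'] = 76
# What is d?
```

After line 1: d = {'a': 9, 'b': 45}
After line 2 (d['c'] = 9 + 45): d = {'a': 9, 'b': 45, 'c': 54}
After line 3: d = {'a': 76, 'b': 45, 'c': 54}

{'a': 76, 'b': 45, 'c': 54}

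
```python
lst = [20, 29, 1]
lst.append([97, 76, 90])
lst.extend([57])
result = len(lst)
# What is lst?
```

After line 1: lst = [20, 29, 1]
After line 2 (append adds [97, 76, 90] as single element): lst = [20, 29, 1, [97, 76, 90]]
After line 3 (extend unpacks [57], adds 57): lst = [20, 29, 1, [97, 76, 90], 57]
After line 4: result = len(lst) = 5

[20, 29, 1, [97, 76, 90], 57]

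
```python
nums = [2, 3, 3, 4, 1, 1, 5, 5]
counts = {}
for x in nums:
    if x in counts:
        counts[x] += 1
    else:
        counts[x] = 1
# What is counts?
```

Initial: counts = {}, nums = [2, 3, 3, 4, 1, 1, 5, 5]
See 2: counts = {2: 1}
See 3: counts = {2: 1, 3: 1}
See 3: counts = {2: 1, 3: 2}
See 4: counts = {2: 1, 3: 2, 4: 1}
See 1: counts = {2: 1, 3: 2, 4: 1, 1: 1}
See 1: counts = {2: 1, 3: 2, 4: 1, 1: 2}
See 5: counts = {2: 1, 3: 2, 4: 1, 1: 2, 5: 1}
See 5: counts = {2: 1, 3: 2, 4: 1, 1: 2, 5: 2}

{2: 1, 3: 2, 4: 1, 1: 2, 5: 2}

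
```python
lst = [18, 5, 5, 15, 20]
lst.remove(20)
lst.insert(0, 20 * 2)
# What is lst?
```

After line 1: lst = [18, 5, 5, 15, 20]
After line 2 (remove first 20): lst = [18, 5, 5, 15]
After line 3 (insert 40 at index 0): lst = [40, 18, 5, 5, 15]

[40, 18, 5, 5, 15]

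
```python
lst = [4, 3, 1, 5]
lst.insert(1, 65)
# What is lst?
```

[4, 65, 3, 1, 5]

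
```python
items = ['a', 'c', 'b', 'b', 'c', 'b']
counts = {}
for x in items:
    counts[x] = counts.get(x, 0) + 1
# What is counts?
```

Initial: counts = {}, items = ['a', 'c', 'b', 'b', 'c', 'b']
See 'a': counts = {'a': 1}
See 'c': counts = {'a': 1, 'c': 1}
See 'b': counts = {'a': 1, 'c': 1, 'b': 1}
See 'b': counts = {'a': 1, 'c': 1, 'b': 2}
See 'c': counts = {'a': 1, 'c': 2, 'b': 2}
See 'b': counts = {'a': 1, 'c': 2, 'b': 3}

{'a': 1, 'c': 2, 'b': 3}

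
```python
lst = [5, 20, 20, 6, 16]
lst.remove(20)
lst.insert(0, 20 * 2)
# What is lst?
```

After line 1: lst = [5, 20, 20, 6, 16]
After line 2 (remove first 20): lst = [5, 20, 6, 16]
After line 3 (insert 40 at index 0): lst = [40, 5, 20, 6, 16]

[40, 5, 20, 6, 16]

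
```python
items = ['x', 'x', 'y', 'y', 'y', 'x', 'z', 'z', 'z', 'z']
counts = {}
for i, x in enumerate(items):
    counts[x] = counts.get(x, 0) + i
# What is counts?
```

Initial: counts = {}, items = ['x', 'x', 'y', 'y', 'y', 'x', 'z', 'z', 'z', 'z']
i=0, x='x': counts = {'x': 0}
i=1, x='x': counts = {'x': 1}
i=2, x='y': counts = {'x': 1, 'y': 2}
i=3, x='y': counts = {'x': 1, 'y': 5}
i=4, x='y': counts = {'x': 1, 'y': 9}
i=5, x='x': counts = {'x': 6, 'y': 9}
i=6, x='z': counts = {'x': 6, 'y': 9, 'z': 6}
i=7, x='z': counts = {'x': 6, 'y': 9, 'z': 13}
i=8, x='z': counts = {'x': 6, 'y': 9, 'z': 21}
i=9, x='z': counts = {'x': 6, 'y': 9, 'z': 30}

{'x': 6, 'y': 9, 'z': 30}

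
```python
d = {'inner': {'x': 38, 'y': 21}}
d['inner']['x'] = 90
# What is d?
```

After line 1: d = {'inner': {'x': 38, 'y': 21}}
After line 2 (inner x overwritten): d = {'inner': {'x': 90, 'y': 21}}

{'inner': {'x': 90, 'y': 21}}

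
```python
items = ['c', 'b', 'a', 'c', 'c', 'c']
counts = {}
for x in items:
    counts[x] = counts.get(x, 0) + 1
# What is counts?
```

Initial: counts = {}, items = ['c', 'b', 'a', 'c', 'c', 'c']
See 'c': counts = {'c': 1}
See 'b': counts = {'c': 1, 'b': 1}
See 'a': counts = {'c': 1, 'b': 1, 'a': 1}
See 'c': counts = {'c': 2, 'b': 1, 'a': 1}
See 'c': counts = {'c': 3, 'b': 1, 'a': 1}
See 'c': counts = {'c': 4, 'b': 1, 'a': 1}

{'c': 4, 'b': 1, 'a': 1}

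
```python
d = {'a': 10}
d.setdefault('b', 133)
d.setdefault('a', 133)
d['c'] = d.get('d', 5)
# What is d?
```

After line 1: d = {'a': 10}
After line 2 (setdefault adds 'b'=133): d = {'a': 10, 'b': 133}
After line 3 (setdefault 'a' no-op, already exists): d = {'a': 10, 'b': 133}
After line 4 (get('d', 5) returns default since 'd' not in d): d = {'a': 10, 'b': 133, 'c': 5}

{'a': 10, 'b': 133, 'c': 5}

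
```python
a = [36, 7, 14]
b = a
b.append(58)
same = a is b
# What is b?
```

After line 1: a = [36, 7, 14]
After line 2 (b = a is an alias, same object): a = [36, 7, 14], b = [36, 7, 14]
After line 3 (b.append mutates the shared list): a = [36, 7, 14, 58], b = [36, 7, 14, 58]
After line 4 (same = a is b; same object -> True): same = True

[36, 7, 14, 58]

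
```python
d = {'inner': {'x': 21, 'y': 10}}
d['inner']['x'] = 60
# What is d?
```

After line 1: d = {'inner': {'x': 21, 'y': 10}}
After line 2 (inner x overwritten): d = {'inner': {'x': 60, 'y': 10}}

{'inner': {'x': 60, 'y': 10}}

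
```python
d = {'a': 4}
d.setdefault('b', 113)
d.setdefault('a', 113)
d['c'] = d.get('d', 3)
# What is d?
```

After line 1: d = {'a': 4}
After line 2 (setdefault adds 'b'=113): d = {'a': 4, 'b': 113}
After line 3 (setdefault 'a' no-op, already exists): d = {'a': 4, 'b': 113}
After line 4 (get('d', 3) returns default since 'd' not in d): d = {'a': 4, 'b': 113, 'c': 3}

{'a': 4, 'b': 113, 'c': 3}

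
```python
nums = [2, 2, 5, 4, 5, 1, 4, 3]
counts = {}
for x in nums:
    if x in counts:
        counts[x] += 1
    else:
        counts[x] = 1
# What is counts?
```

Initial: counts = {}, nums = [2, 2, 5, 4, 5, 1, 4, 3]
See 2: counts = {2: 1}
See 2: counts = {2: 2}
See 5: counts = {2: 2, 5: 1}
See 4: counts = {2: 2, 5: 1, 4: 1}
See 5: counts = {2: 2, 5: 2, 4: 1}
See 1: counts = {2: 2, 5: 2, 4: 1, 1: 1}
See 4: counts = {2: 2, 5: 2, 4: 2, 1: 1}
See 3: counts = {2: 2, 5: 2, 4: 2, 1: 1, 3: 1}

{2: 2, 5: 2, 4: 2, 1: 1, 3: 1}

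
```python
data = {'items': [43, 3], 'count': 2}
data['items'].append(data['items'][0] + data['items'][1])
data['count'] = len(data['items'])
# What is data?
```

After line 1: data = {'items': [43, 3], 'count': 2}
After line 2 (append 43 + 3 = 46): data = {'items': [43, 3, 46], 'count': 2}
After line 3 (count = len(items) = 3): data = {'items': [43, 3, 46], 'count': 3}

{'items': [43, 3, 46], 'count': 3}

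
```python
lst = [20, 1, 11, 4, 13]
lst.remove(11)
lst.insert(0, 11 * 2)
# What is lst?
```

After line 1: lst = [20, 1, 11, 4, 13]
After line 2 (remove first 11): lst = [20, 1, 4, 13]
After line 3 (insert 22 at index 0): lst = [22, 20, 1, 4, 13]

[22, 20, 1, 4, 13]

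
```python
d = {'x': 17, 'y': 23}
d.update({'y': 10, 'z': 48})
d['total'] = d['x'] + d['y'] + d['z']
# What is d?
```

After line 1: d = {'x': 17, 'y': 23}
After line 2 (y overwritten, z added): d = {'x': 17, 'y': 10, 'z': 48}
After line 3 (total = 17 + 10 + 48 = 75): d = {'x': 17, 'y': 10, 'z': 48, 'total': 75}

{'x': 17, 'y': 10, 'z': 48, 'total': 75}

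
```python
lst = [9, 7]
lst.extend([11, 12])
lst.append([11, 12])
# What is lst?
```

After line 1: lst = [9, 7]
After line 2 (extend unpacks [11, 12]): lst = [9, 7, 11, 12]
After line 3 (append adds [11, 12] as single element): lst = [9, 7, 11, 12, [11, 12]]

[9, 7, 11, 12, [11, 12]]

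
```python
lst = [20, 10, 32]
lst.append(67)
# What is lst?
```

[20, 10, 32, 67]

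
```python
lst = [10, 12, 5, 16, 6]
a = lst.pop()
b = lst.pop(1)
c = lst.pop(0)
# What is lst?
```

After line 1: lst = [10, 12, 5, 16, 6]
After line 2 (pop() -> a = 6): lst = [10, 12, 5, 16]
After line 3 (pop(1) -> b = 12): lst = [10, 5, 16]
After line 4 (pop(0) -> c = 10): lst = [5, 16]

[5, 16]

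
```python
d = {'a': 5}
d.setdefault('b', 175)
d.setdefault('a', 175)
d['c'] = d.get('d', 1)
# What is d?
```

After line 1: d = {'a': 5}
After line 2 (setdefault adds 'b'=175): d = {'a': 5, 'b': 175}
After line 3 (setdefault 'a' no-op, already exists): d = {'a': 5, 'b': 175}
After line 4 (get('d', 1) returns default since 'd' not in d): d = {'a': 5, 'b': 175, 'c': 1}

{'a': 5, 'b': 175, 'c': 1}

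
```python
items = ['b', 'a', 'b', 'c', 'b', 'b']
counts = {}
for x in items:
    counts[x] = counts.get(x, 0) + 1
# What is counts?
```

Initial: counts = {}, items = ['b', 'a', 'b', 'c', 'b', 'b']
See 'b': counts = {'b': 1}
See 'a': counts = {'b': 1, 'a': 1}
See 'b': counts = {'b': 2, 'a': 1}
See 'c': counts = {'b': 2, 'a': 1, 'c': 1}
See 'b': counts = {'b': 3, 'a': 1, 'c': 1}
See 'b': counts = {'b': 4, 'a': 1, 'c': 1}

{'b': 4, 'a': 1, 'c': 1}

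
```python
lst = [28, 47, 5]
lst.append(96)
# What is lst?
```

[28, 47, 5, 96]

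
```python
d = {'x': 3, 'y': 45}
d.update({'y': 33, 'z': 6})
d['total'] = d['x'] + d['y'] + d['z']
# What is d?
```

After line 1: d = {'x': 3, 'y': 45}
After line 2 (y overwritten, z added): d = {'x': 3, 'y': 33, 'z': 6}
After line 3 (total = 3 + 33 + 6 = 42): d = {'x': 3, 'y': 33, 'z': 6, 'total': 42}

{'x': 3, 'y': 33, 'z': 6, 'total': 42}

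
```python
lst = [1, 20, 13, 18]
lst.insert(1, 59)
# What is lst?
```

[1, 59, 20, 13, 18]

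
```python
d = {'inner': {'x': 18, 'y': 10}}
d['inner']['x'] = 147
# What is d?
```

After line 1: d = {'inner': {'x': 18, 'y': 10}}
After line 2 (inner x overwritten): d = {'inner': {'x': 147, 'y': 10}}

{'inner': {'x': 147, 'y': 10}}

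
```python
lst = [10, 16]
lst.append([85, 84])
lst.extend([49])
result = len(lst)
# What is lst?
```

After line 1: lst = [10, 16]
After line 2 (append adds [85, 84] as single element): lst = [10, 16, [85, 84]]
After line 3 (extend unpacks [49], adds 49): lst = [10, 16, [85, 84], 49]
After line 4: result = len(lst) = 4

[10, 16, [85, 84], 49]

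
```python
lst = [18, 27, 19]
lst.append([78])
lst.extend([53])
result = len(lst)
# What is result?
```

After line 1: lst = [18, 27, 19]
After line 2 (append adds [78] as single element): lst = [18, 27, 19, [78]]
After line 3 (extend unpacks [53], adds 53): lst = [18, 27, 19, [78], 53]
After line 4: result = len(lst) = 5

5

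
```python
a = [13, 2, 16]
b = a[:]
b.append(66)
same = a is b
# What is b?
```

After line 1: a = [13, 2, 16]
After line 2 (b = a[:] is a shallow copy, new object): a = [13, 2, 16], b = [13, 2, 16]
After line 3 (append only mutates b): a = [13, 2, 16], b = [13, 2, 16, 66]
After line 4 (same = a is b; different objects -> False): same = False

[13, 2, 16, 66]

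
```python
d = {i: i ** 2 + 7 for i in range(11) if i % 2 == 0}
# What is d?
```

{0: 7, 2: 11, 4: 23, 6: 43, 8: 71, 10: 107}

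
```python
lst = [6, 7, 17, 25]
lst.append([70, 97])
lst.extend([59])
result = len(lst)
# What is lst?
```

After line 1: lst = [6, 7, 17, 25]
After line 2 (append adds [70, 97] as single element): lst = [6, 7, 17, 25, [70, 97]]
After line 3 (extend unpacks [59], adds 59): lst = [6, 7, 17, 25, [70, 97], 59]
After line 4: result = len(lst) = 6

[6, 7, 17, 25, [70, 97], 59]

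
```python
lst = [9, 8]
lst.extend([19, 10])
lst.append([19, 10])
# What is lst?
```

After line 1: lst = [9, 8]
After line 2 (extend unpacks [19, 10]): lst = [9, 8, 19, 10]
After line 3 (append adds [19, 10] as single element): lst = [9, 8, 19, 10, [19, 10]]

[9, 8, 19, 10, [19, 10]]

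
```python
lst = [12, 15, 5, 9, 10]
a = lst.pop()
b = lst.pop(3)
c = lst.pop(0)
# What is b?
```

After line 1: lst = [12, 15, 5, 9, 10]
After line 2 (pop() -> a = 10): lst = [12, 15, 5, 9]
After line 3 (pop(3) -> b = 9): lst = [12, 15, 5]
After line 4 (pop(0) -> c = 12): lst = [15, 5]

9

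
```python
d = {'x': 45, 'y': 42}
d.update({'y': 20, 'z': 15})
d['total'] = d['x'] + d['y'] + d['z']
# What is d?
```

After line 1: d = {'x': 45, 'y': 42}
After line 2 (y overwritten, z added): d = {'x': 45, 'y': 20, 'z': 15}
After line 3 (total = 45 + 20 + 15 = 80): d = {'x': 45, 'y': 20, 'z': 15, 'total': 80}

{'x': 45, 'y': 20, 'z': 15, 'total': 80}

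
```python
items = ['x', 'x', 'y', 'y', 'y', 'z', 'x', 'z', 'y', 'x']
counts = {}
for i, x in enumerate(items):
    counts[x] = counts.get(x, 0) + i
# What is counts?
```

Initial: counts = {}, items = ['x', 'x', 'y', 'y', 'y', 'z', 'x', 'z', 'y', 'x']
i=0, x='x': counts = {'x': 0}
i=1, x='x': counts = {'x': 1}
i=2, x='y': counts = {'x': 1, 'y': 2}
i=3, x='y': counts = {'x': 1, 'y': 5}
i=4, x='y': counts = {'x': 1, 'y': 9}
i=5, x='z': counts = {'x': 1, 'y': 9, 'z': 5}
i=6, x='x': counts = {'x': 7, 'y': 9, 'z': 5}
i=7, x='z': counts = {'x': 7, 'y': 9, 'z': 12}
i=8, x='y': counts = {'x': 7, 'y': 17, 'z': 12}
i=9, x='x': counts = {'x': 16, 'y': 17, 'z': 12}

{'x': 16, 'y': 17, 'z': 12}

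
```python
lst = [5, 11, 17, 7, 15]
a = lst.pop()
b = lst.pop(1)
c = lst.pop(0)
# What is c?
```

After line 1: lst = [5, 11, 17, 7, 15]
After line 2 (pop() -> a = 15): lst = [5, 11, 17, 7]
After line 3 (pop(1) -> b = 11): lst = [5, 17, 7]
After line 4 (pop(0) -> c = 5): lst = [17, 7]

5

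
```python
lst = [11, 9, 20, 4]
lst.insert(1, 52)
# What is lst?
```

[11, 52, 9, 20, 4]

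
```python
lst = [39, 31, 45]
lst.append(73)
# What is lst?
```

[39, 31, 45, 73]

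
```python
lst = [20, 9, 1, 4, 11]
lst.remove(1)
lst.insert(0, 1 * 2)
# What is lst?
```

After line 1: lst = [20, 9, 1, 4, 11]
After line 2 (remove first 1): lst = [20, 9, 4, 11]
After line 3 (insert 2 at index 0): lst = [2, 20, 9, 4, 11]

[2, 20, 9, 4, 11]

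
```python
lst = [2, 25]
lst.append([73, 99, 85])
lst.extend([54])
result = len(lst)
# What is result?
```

After line 1: lst = [2, 25]
After line 2 (append adds [73, 99, 85] as single element): lst = [2, 25, [73, 99, 85]]
After line 3 (extend unpacks [54], adds 54): lst = [2, 25, [73, 99, 85], 54]
After line 4: result = len(lst) = 4

4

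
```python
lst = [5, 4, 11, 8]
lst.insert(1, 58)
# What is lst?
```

[5, 58, 4, 11, 8]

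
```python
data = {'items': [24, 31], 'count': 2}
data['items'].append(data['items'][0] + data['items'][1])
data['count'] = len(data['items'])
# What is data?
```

After line 1: data = {'items': [24, 31], 'count': 2}
After line 2 (append 24 + 31 = 55): data = {'items': [24, 31, 55], 'count': 2}
After line 3 (count = len(items) = 3): data = {'items': [24, 31, 55], 'count': 3}

{'items': [24, 31, 55], 'count': 3}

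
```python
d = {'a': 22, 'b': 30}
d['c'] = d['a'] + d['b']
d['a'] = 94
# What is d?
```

After line 1: d = {'a': 22, 'b': 30}
After line 2 (d['c'] = 22 + 30): d = {'a': 22, 'b': 30, 'c': 52}
After line 3: d = {'a': 94, 'b': 30, 'c': 52}

{'a': 94, 'b': 30, 'c': 52}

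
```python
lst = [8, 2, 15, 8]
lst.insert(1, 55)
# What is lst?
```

[8, 55, 2, 15, 8]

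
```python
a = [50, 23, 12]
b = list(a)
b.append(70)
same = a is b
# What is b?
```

After line 1: a = [50, 23, 12]
After line 2 (b = list(a) is a shallow copy, new object): a = [50, 23, 12], b = [50, 23, 12]
After line 3 (append only mutates b): a = [50, 23, 12], b = [50, 23, 12, 70]
After line 4 (same = a is b; different objects -> False): same = False

[50, 23, 12, 70]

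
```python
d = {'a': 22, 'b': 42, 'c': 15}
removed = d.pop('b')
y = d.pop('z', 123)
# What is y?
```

After line 1: d = {'a': 22, 'b': 42, 'c': 15}
After line 2 (pop 'b' returns 42): d = {'a': 22, 'c': 15}, removed = 42
After line 3 (pop 'z' missing, returns default 123): d = {'a': 22, 'c': 15}, y = 123

123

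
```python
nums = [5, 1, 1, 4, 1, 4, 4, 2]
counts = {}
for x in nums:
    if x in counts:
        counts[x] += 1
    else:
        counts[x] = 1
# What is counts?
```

Initial: counts = {}, nums = [5, 1, 1, 4, 1, 4, 4, 2]
See 5: counts = {5: 1}
See 1: counts = {5: 1, 1: 1}
See 1: counts = {5: 1, 1: 2}
See 4: counts = {5: 1, 1: 2, 4: 1}
See 1: counts = {5: 1, 1: 3, 4: 1}
See 4: counts = {5: 1, 1: 3, 4: 2}
See 4: counts = {5: 1, 1: 3, 4: 3}
See 2: counts = {5: 1, 1: 3, 4: 3, 2: 1}

{5: 1, 1: 3, 4: 3, 2: 1}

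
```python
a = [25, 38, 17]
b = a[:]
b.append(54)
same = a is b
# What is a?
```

After line 1: a = [25, 38, 17]
After line 2 (b = a[:] is a shallow copy, new object): a = [25, 38, 17], b = [25, 38, 17]
After line 3 (append only mutates b): a = [25, 38, 17], b = [25, 38, 17, 54]
After line 4 (same = a is b; different objects -> False): same = False

[25, 38, 17]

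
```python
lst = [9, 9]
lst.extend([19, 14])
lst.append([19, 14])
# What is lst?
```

After line 1: lst = [9, 9]
After line 2 (extend unpacks [19, 14]): lst = [9, 9, 19, 14]
After line 3 (append adds [19, 14] as single element): lst = [9, 9, 19, 14, [19, 14]]

[9, 9, 19, 14, [19, 14]]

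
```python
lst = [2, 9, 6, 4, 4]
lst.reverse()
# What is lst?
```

[4, 4, 6, 9, 2]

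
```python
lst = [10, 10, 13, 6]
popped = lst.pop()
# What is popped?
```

6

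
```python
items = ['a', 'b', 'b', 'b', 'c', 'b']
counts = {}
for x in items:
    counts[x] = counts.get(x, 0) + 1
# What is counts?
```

Initial: counts = {}, items = ['a', 'b', 'b', 'b', 'c', 'b']
See 'a': counts = {'a': 1}
See 'b': counts = {'a': 1, 'b': 1}
See 'b': counts = {'a': 1, 'b': 2}
See 'b': counts = {'a': 1, 'b': 3}
See 'c': counts = {'a': 1, 'b': 3, 'c': 1}
See 'b': counts = {'a': 1, 'b': 4, 'c': 1}

{'a': 1, 'b': 4, 'c': 1}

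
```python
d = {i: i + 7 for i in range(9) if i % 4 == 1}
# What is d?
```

{1: 8, 5: 12}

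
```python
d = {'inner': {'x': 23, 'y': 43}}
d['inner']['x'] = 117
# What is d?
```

After line 1: d = {'inner': {'x': 23, 'y': 43}}
After line 2 (inner x overwritten): d = {'inner': {'x': 117, 'y': 43}}

{'inner': {'x': 117, 'y': 43}}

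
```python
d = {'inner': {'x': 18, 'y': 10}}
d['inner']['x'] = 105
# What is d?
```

After line 1: d = {'inner': {'x': 18, 'y': 10}}
After line 2 (inner x overwritten): d = {'inner': {'x': 105, 'y': 10}}

{'inner': {'x': 105, 'y': 10}}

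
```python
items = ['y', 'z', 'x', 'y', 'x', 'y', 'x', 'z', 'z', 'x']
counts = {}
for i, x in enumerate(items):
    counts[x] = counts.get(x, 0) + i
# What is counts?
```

Initial: counts = {}, items = ['y', 'z', 'x', 'y', 'x', 'y', 'x', 'z', 'z', 'x']
i=0, x='y': counts = {'y': 0}
i=1, x='z': counts = {'y': 0, 'z': 1}
i=2, x='x': counts = {'y': 0, 'z': 1, 'x': 2}
i=3, x='y': counts = {'y': 3, 'z': 1, 'x': 2}
i=4, x='x': counts = {'y': 3, 'z': 1, 'x': 6}
i=5, x='y': counts = {'y': 8, 'z': 1, 'x': 6}
i=6, x='x': counts = {'y': 8, 'z': 1, 'x': 12}
i=7, x='z': counts = {'y': 8, 'z': 8, 'x': 12}
i=8, x='z': counts = {'y': 8, 'z': 16, 'x': 12}
i=9, x='x': counts = {'y': 8, 'z': 16, 'x': 21}

{'y': 8, 'z': 16, 'x': 21}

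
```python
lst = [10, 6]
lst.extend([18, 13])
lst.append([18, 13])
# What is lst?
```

After line 1: lst = [10, 6]
After line 2 (extend unpacks [18, 13]): lst = [10, 6, 18, 13]
After line 3 (append adds [18, 13] as single element): lst = [10, 6, 18, 13, [18, 13]]

[10, 6, 18, 13, [18, 13]]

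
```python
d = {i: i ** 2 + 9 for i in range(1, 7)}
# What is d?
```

{1: 10, 2: 13, 3: 18, 4: 25, 5: 34, 6: 45}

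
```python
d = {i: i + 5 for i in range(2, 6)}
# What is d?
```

{2: 7, 3: 8, 4: 9, 5: 10}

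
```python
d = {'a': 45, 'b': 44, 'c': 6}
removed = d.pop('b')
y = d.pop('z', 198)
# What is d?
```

After line 1: d = {'a': 45, 'b': 44, 'c': 6}
After line 2 (pop 'b' returns 44): d = {'a': 45, 'c': 6}, removed = 44
After line 3 (pop 'z' missing, returns default 198): d = {'a': 45, 'c': 6}, y = 198

{'a': 45, 'c': 6}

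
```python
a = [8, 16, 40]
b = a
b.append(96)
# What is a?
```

After line 1: a = [8, 16, 40]
After line 2 (b = a is an alias, same object): a = [8, 16, 40], b = [8, 16, 40]
After line 3 (b.append mutates the shared list): a = [8, 16, 40, 96], b = [8, 16, 40, 96]

[8, 16, 40, 96]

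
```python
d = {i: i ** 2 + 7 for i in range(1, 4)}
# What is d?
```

{1: 8, 2: 11, 3: 16}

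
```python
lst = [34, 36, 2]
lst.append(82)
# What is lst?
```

[34, 36, 2, 82]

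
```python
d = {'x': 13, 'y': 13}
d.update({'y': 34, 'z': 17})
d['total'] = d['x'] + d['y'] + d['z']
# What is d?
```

After line 1: d = {'x': 13, 'y': 13}
After line 2 (y overwritten, z added): d = {'x': 13, 'y': 34, 'z': 17}
After line 3 (total = 13 + 34 + 17 = 64): d = {'x': 13, 'y': 34, 'z': 17, 'total': 64}

{'x': 13, 'y': 34, 'z': 17, 'total': 64}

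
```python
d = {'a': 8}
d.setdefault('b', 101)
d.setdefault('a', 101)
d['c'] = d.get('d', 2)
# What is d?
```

After line 1: d = {'a': 8}
After line 2 (setdefault adds 'b'=101): d = {'a': 8, 'b': 101}
After line 3 (setdefault 'a' no-op, already exists): d = {'a': 8, 'b': 101}
After line 4 (get('d', 2) returns default since 'd' not in d): d = {'a': 8, 'b': 101, 'c': 2}

{'a': 8, 'b': 101, 'c': 2}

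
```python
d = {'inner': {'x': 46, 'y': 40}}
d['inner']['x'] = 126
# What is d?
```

After line 1: d = {'inner': {'x': 46, 'y': 40}}
After line 2 (inner x overwritten): d = {'inner': {'x': 126, 'y': 40}}

{'inner': {'x': 126, 'y': 40}}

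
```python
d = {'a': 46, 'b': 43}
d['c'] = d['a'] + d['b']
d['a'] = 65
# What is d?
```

After line 1: d = {'a': 46, 'b': 43}
After line 2 (d['c'] = 46 + 43): d = {'a': 46, 'b': 43, 'c': 89}
After line 3: d = {'a': 65, 'b': 43, 'c': 89}

{'a': 65, 'b': 43, 'c': 89}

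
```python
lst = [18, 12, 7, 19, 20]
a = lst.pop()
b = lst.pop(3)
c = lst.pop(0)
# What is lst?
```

After line 1: lst = [18, 12, 7, 19, 20]
After line 2 (pop() -> a = 20): lst = [18, 12, 7, 19]
After line 3 (pop(3) -> b = 19): lst = [18, 12, 7]
After line 4 (pop(0) -> c = 18): lst = [12, 7]

[12, 7]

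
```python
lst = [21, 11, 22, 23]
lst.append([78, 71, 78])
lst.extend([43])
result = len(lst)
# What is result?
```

After line 1: lst = [21, 11, 22, 23]
After line 2 (append adds [78, 71, 78] as single element): lst = [21, 11, 22, 23, [78, 71, 78]]
After line 3 (extend unpacks [43], adds 43): lst = [21, 11, 22, 23, [78, 71, 78], 43]
After line 4: result = len(lst) = 6

6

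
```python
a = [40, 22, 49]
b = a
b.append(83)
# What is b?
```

After line 1: a = [40, 22, 49]
After line 2 (b = a is an alias, same object): a = [40, 22, 49], b = [40, 22, 49]
After line 3 (b.append mutates the shared list): a = [40, 22, 49, 83], b = [40, 22, 49, 83]

[40, 22, 49, 83]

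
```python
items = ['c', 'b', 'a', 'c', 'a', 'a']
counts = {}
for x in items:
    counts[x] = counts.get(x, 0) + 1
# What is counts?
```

Initial: counts = {}, items = ['c', 'b', 'a', 'c', 'a', 'a']
See 'c': counts = {'c': 1}
See 'b': counts = {'c': 1, 'b': 1}
See 'a': counts = {'c': 1, 'b': 1, 'a': 1}
See 'c': counts = {'c': 2, 'b': 1, 'a': 1}
See 'a': counts = {'c': 2, 'b': 1, 'a': 2}
See 'a': counts = {'c': 2, 'b': 1, 'a': 3}

{'c': 2, 'b': 1, 'a': 3}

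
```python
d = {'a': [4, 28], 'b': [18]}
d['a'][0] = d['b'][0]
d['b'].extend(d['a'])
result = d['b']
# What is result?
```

After line 1: d = {'a': [4, 28], 'b': [18]}
After line 2 (a[0] = b[0] = 18): d = {'a': [18, 28], 'b': [18]}
After line 3 (b.extend(a) appends [18, 28]): d = {'a': [18, 28], 'b': [18, 18, 28]}
After line 4: result = d['b'] = [18, 18, 28]

[18, 18, 28]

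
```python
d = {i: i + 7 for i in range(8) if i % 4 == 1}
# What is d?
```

{1: 8, 5: 12}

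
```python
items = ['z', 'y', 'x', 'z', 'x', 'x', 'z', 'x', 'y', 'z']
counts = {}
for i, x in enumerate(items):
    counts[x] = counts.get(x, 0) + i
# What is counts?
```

Initial: counts = {}, items = ['z', 'y', 'x', 'z', 'x', 'x', 'z', 'x', 'y', 'z']
i=0, x='z': counts = {'z': 0}
i=1, x='y': counts = {'z': 0, 'y': 1}
i=2, x='x': counts = {'z': 0, 'y': 1, 'x': 2}
i=3, x='z': counts = {'z': 3, 'y': 1, 'x': 2}
i=4, x='x': counts = {'z': 3, 'y': 1, 'x': 6}
i=5, x='x': counts = {'z': 3, 'y': 1, 'x': 11}
i=6, x='z': counts = {'z': 9, 'y': 1, 'x': 11}
i=7, x='x': counts = {'z': 9, 'y': 1, 'x': 18}
i=8, x='y': counts = {'z': 9, 'y': 9, 'x': 18}
i=9, x='z': counts = {'z': 18, 'y': 9, 'x': 18}

{'z': 18, 'y': 9, 'x': 18}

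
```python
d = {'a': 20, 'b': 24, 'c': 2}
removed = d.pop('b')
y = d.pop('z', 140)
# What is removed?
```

After line 1: d = {'a': 20, 'b': 24, 'c': 2}
After line 2 (pop 'b' returns 24): d = {'a': 20, 'c': 2}, removed = 24
After line 3 (pop 'z' missing, returns default 140): d = {'a': 20, 'c': 2}, y = 140

24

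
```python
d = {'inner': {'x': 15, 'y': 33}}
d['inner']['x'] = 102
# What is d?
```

After line 1: d = {'inner': {'x': 15, 'y': 33}}
After line 2 (inner x overwritten): d = {'inner': {'x': 102, 'y': 33}}

{'inner': {'x': 102, 'y': 33}}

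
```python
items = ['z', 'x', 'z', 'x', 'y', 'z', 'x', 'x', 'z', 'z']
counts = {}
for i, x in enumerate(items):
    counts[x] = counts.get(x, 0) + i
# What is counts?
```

Initial: counts = {}, items = ['z', 'x', 'z', 'x', 'y', 'z', 'x', 'x', 'z', 'z']
i=0, x='z': counts = {'z': 0}
i=1, x='x': counts = {'z': 0, 'x': 1}
i=2, x='z': counts = {'z': 2, 'x': 1}
i=3, x='x': counts = {'z': 2, 'x': 4}
i=4, x='y': counts = {'z': 2, 'x': 4, 'y': 4}
i=5, x='z': counts = {'z': 7, 'x': 4, 'y': 4}
i=6, x='x': counts = {'z': 7, 'x': 10, 'y': 4}
i=7, x='x': counts = {'z': 7, 'x': 17, 'y': 4}
i=8, x='z': counts = {'z': 15, 'x': 17, 'y': 4}
i=9, x='z': counts = {'z': 24, 'x': 17, 'y': 4}

{'z': 24, 'x': 17, 'y': 4}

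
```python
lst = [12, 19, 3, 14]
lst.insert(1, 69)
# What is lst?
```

[12, 69, 19, 3, 14]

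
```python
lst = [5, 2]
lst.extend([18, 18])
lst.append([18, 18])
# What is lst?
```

After line 1: lst = [5, 2]
After line 2 (extend unpacks [18, 18]): lst = [5, 2, 18, 18]
After line 3 (append adds [18, 18] as single element): lst = [5, 2, 18, 18, [18, 18]]

[5, 2, 18, 18, [18, 18]]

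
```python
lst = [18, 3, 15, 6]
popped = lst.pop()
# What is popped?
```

6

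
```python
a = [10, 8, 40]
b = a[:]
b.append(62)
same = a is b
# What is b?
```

After line 1: a = [10, 8, 40]
After line 2 (b = a[:] is a shallow copy, new object): a = [10, 8, 40], b = [10, 8, 40]
After line 3 (append only mutates b): a = [10, 8, 40], b = [10, 8, 40, 62]
After line 4 (same = a is b; different objects -> False): same = False

[10, 8, 40, 62]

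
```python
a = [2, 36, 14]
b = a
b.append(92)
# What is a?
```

After line 1: a = [2, 36, 14]
After line 2 (b = a is an alias, same object): a = [2, 36, 14], b = [2, 36, 14]
After line 3 (b.append mutates the shared list): a = [2, 36, 14, 92], b = [2, 36, 14, 92]

[2, 36, 14, 92]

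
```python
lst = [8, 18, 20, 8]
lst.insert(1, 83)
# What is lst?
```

[8, 83, 18, 20, 8]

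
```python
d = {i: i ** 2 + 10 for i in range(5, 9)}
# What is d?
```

{5: 35, 6: 46, 7: 59, 8: 74}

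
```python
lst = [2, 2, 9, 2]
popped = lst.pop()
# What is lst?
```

[2, 2, 9]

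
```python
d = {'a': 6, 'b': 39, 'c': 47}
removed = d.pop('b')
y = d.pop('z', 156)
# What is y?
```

After line 1: d = {'a': 6, 'b': 39, 'c': 47}
After line 2 (pop 'b' returns 39): d = {'a': 6, 'c': 47}, removed = 39
After line 3 (pop 'z' missing, returns default 156): d = {'a': 6, 'c': 47}, y = 156

156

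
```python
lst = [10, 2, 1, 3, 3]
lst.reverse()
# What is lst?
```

[3, 3, 1, 2, 10]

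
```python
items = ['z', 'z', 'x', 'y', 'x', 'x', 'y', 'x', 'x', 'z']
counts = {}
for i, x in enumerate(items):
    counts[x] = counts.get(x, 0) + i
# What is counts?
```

Initial: counts = {}, items = ['z', 'z', 'x', 'y', 'x', 'x', 'y', 'x', 'x', 'z']
i=0, x='z': counts = {'z': 0}
i=1, x='z': counts = {'z': 1}
i=2, x='x': counts = {'z': 1, 'x': 2}
i=3, x='y': counts = {'z': 1, 'x': 2, 'y': 3}
i=4, x='x': counts = {'z': 1, 'x': 6, 'y': 3}
i=5, x='x': counts = {'z': 1, 'x': 11, 'y': 3}
i=6, x='y': counts = {'z': 1, 'x': 11, 'y': 9}
i=7, x='x': counts = {'z': 1, 'x': 18, 'y': 9}
i=8, x='x': counts = {'z': 1, 'x': 26, 'y': 9}
i=9, x='z': counts = {'z': 10, 'x': 26, 'y': 9}

{'z': 10, 'x': 26, 'y': 9}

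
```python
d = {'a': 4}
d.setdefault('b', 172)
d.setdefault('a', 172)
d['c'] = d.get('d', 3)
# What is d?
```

After line 1: d = {'a': 4}
After line 2 (setdefault adds 'b'=172): d = {'a': 4, 'b': 172}
After line 3 (setdefault 'a' no-op, already exists): d = {'a': 4, 'b': 172}
After line 4 (get('d', 3) returns default since 'd' not in d): d = {'a': 4, 'b': 172, 'c': 3}

{'a': 4, 'b': 172, 'c': 3}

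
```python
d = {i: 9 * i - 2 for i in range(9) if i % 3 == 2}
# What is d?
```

{2: 16, 5: 43, 8: 70}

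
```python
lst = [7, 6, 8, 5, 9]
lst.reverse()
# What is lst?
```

[9, 5, 8, 6, 7]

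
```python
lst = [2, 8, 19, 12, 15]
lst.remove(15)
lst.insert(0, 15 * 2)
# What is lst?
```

After line 1: lst = [2, 8, 19, 12, 15]
After line 2 (remove first 15): lst = [2, 8, 19, 12]
After line 3 (insert 30 at index 0): lst = [30, 2, 8, 19, 12]

[30, 2, 8, 19, 12]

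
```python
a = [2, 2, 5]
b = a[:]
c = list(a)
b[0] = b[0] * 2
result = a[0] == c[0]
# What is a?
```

After line 1: a = [2, 2, 5]
After line 2 (b = a[:], copy): a = [2, 2, 5], b = [2, 2, 5]
After line 3 (c = list(a) is a copy, new object): c = [2, 2, 5]
After line 4 (b[0] = 2 * 2 = 4; only b mutates (copy)): a = [2, 2, 5], b = [4, 2, 5], c = [2, 2, 5]
After line 5 (a[0] = 2, c[0] = 2; result = True)

[2, 2, 5]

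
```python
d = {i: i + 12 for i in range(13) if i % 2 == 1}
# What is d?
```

{1: 13, 3: 15, 5: 17, 7: 19, 9: 21, 11: 23}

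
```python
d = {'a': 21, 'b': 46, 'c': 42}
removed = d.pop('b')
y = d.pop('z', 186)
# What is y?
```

After line 1: d = {'a': 21, 'b': 46, 'c': 42}
After line 2 (pop 'b' returns 46): d = {'a': 21, 'c': 42}, removed = 46
After line 3 (pop 'z' missing, returns default 186): d = {'a': 21, 'c': 42}, y = 186

186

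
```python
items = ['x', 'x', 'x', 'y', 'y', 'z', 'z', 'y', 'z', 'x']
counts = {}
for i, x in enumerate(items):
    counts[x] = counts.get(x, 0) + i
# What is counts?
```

Initial: counts = {}, items = ['x', 'x', 'x', 'y', 'y', 'z', 'z', 'y', 'z', 'x']
i=0, x='x': counts = {'x': 0}
i=1, x='x': counts = {'x': 1}
i=2, x='x': counts = {'x': 3}
i=3, x='y': counts = {'x': 3, 'y': 3}
i=4, x='y': counts = {'x': 3, 'y': 7}
i=5, x='z': counts = {'x': 3, 'y': 7, 'z': 5}
i=6, x='z': counts = {'x': 3, 'y': 7, 'z': 11}
i=7, x='y': counts = {'x': 3, 'y': 14, 'z': 11}
i=8, x='z': counts = {'x': 3, 'y': 14, 'z': 19}
i=9, x='x': counts = {'x': 12, 'y': 14, 'z': 19}

{'x': 12, 'y': 14, 'z': 19}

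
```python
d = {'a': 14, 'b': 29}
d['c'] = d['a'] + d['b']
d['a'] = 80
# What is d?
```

After line 1: d = {'a': 14, 'b': 29}
After line 2 (d['c'] = 14 + 29): d = {'a': 14, 'b': 29, 'c': 43}
After line 3: d = {'a': 80, 'b': 29, 'c': 43}

{'a': 80, 'b': 29, 'c': 43}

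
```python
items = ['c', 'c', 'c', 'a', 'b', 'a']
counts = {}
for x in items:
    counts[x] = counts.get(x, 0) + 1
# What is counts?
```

Initial: counts = {}, items = ['c', 'c', 'c', 'a', 'b', 'a']
See 'c': counts = {'c': 1}
See 'c': counts = {'c': 2}
See 'c': counts = {'c': 3}
See 'a': counts = {'c': 3, 'a': 1}
See 'b': counts = {'c': 3, 'a': 1, 'b': 1}
See 'a': counts = {'c': 3, 'a': 2, 'b': 1}

{'c': 3, 'a': 2, 'b': 1}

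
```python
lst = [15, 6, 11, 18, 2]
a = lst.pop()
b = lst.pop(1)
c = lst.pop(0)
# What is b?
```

After line 1: lst = [15, 6, 11, 18, 2]
After line 2 (pop() -> a = 2): lst = [15, 6, 11, 18]
After line 3 (pop(1) -> b = 6): lst = [15, 11, 18]
After line 4 (pop(0) -> c = 15): lst = [11, 18]

6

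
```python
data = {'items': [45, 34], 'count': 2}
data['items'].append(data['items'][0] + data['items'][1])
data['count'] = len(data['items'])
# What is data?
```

After line 1: data = {'items': [45, 34], 'count': 2}
After line 2 (append 45 + 34 = 79): data = {'items': [45, 34, 79], 'count': 2}
After line 3 (count = len(items) = 3): data = {'items': [45, 34, 79], 'count': 3}

{'items': [45, 34, 79], 'count': 3}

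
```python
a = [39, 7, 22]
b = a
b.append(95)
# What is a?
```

After line 1: a = [39, 7, 22]
After line 2 (b = a is an alias, same object): a = [39, 7, 22], b = [39, 7, 22]
After line 3 (b.append mutates the shared list): a = [39, 7, 22, 95], b = [39, 7, 22, 95]

[39, 7, 22, 95]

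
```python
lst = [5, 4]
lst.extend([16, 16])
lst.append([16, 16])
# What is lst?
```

After line 1: lst = [5, 4]
After line 2 (extend unpacks [16, 16]): lst = [5, 4, 16, 16]
After line 3 (append adds [16, 16] as single element): lst = [5, 4, 16, 16, [16, 16]]

[5, 4, 16, 16, [16, 16]]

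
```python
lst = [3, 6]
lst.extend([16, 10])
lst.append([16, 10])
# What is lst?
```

After line 1: lst = [3, 6]
After line 2 (extend unpacks [16, 10]): lst = [3, 6, 16, 10]
After line 3 (append adds [16, 10] as single element): lst = [3, 6, 16, 10, [16, 10]]

[3, 6, 16, 10, [16, 10]]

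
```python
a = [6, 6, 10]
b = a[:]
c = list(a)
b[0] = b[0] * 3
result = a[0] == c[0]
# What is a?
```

After line 1: a = [6, 6, 10]
After line 2 (b = a[:], copy): a = [6, 6, 10], b = [6, 6, 10]
After line 3 (c = list(a) is a copy, new object): c = [6, 6, 10]
After line 4 (b[0] = 6 * 3 = 18; only b mutates (copy)): a = [6, 6, 10], b = [18, 6, 10], c = [6, 6, 10]
After line 5 (a[0] = 6, c[0] = 6; result = True)

[6, 6, 10]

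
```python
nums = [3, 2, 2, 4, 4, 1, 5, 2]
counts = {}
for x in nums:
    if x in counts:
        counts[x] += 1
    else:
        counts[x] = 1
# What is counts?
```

Initial: counts = {}, nums = [3, 2, 2, 4, 4, 1, 5, 2]
See 3: counts = {3: 1}
See 2: counts = {3: 1, 2: 1}
See 2: counts = {3: 1, 2: 2}
See 4: counts = {3: 1, 2: 2, 4: 1}
See 4: counts = {3: 1, 2: 2, 4: 2}
See 1: counts = {3: 1, 2: 2, 4: 2, 1: 1}
See 5: counts = {3: 1, 2: 2, 4: 2, 1: 1, 5: 1}
See 2: counts = {3: 1, 2: 3, 4: 2, 1: 1, 5: 1}

{3: 1, 2: 3, 4: 2, 1: 1, 5: 1}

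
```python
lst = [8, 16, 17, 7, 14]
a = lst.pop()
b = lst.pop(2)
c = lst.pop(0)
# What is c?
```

After line 1: lst = [8, 16, 17, 7, 14]
After line 2 (pop() -> a = 14): lst = [8, 16, 17, 7]
After line 3 (pop(2) -> b = 17): lst = [8, 16, 7]
After line 4 (pop(0) -> c = 8): lst = [16, 7]

8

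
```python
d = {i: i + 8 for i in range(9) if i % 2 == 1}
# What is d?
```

{1: 9, 3: 11, 5: 13, 7: 15}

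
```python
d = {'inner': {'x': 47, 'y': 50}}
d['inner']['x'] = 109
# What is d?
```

After line 1: d = {'inner': {'x': 47, 'y': 50}}
After line 2 (inner x overwritten): d = {'inner': {'x': 109, 'y': 50}}

{'inner': {'x': 109, 'y': 50}}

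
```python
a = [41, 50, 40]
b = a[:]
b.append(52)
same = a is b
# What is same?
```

After line 1: a = [41, 50, 40]
After line 2 (b = a[:] is a shallow copy, new object): a = [41, 50, 40], b = [41, 50, 40]
After line 3 (append only mutates b): a = [41, 50, 40], b = [41, 50, 40, 52]
After line 4 (same = a is b; different objects -> False): same = False

False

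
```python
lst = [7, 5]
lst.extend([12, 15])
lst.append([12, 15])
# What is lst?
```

After line 1: lst = [7, 5]
After line 2 (extend unpacks [12, 15]): lst = [7, 5, 12, 15]
After line 3 (append adds [12, 15] as single element): lst = [7, 5, 12, 15, [12, 15]]

[7, 5, 12, 15, [12, 15]]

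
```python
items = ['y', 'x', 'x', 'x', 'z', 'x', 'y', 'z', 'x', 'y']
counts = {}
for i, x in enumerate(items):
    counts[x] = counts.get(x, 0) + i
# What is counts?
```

Initial: counts = {}, items = ['y', 'x', 'x', 'x', 'z', 'x', 'y', 'z', 'x', 'y']
i=0, x='y': counts = {'y': 0}
i=1, x='x': counts = {'y': 0, 'x': 1}
i=2, x='x': counts = {'y': 0, 'x': 3}
i=3, x='x': counts = {'y': 0, 'x': 6}
i=4, x='z': counts = {'y': 0, 'x': 6, 'z': 4}
i=5, x='x': counts = {'y': 0, 'x': 11, 'z': 4}
i=6, x='y': counts = {'y': 6, 'x': 11, 'z': 4}
i=7, x='z': counts = {'y': 6, 'x': 11, 'z': 11}
i=8, x='x': counts = {'y': 6, 'x': 19, 'z': 11}
i=9, x='y': counts = {'y': 15, 'x': 19, 'z': 11}

{'y': 15, 'x': 19, 'z': 11}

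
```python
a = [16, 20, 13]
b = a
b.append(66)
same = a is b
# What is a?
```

After line 1: a = [16, 20, 13]
After line 2 (b = a is an alias, same object): a = [16, 20, 13], b = [16, 20, 13]
After line 3 (b.append mutates the shared list): a = [16, 20, 13, 66], b = [16, 20, 13, 66]
After line 4 (same = a is b; same object -> True): same = True

[16, 20, 13, 66]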